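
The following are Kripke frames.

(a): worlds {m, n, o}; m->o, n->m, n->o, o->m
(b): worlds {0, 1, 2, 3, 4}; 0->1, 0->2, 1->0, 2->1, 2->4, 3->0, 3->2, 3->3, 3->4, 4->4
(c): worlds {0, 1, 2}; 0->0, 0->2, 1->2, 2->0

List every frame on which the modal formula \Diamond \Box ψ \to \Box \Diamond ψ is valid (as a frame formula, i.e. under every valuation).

The schema corresponds to convergence: \forall x \forall y \forall z (Rxy \wedge Rxz \to \exists w (Ryw \wedge Rzw)).
(a): fails — Rno and Rnm but o and m have no common successor.
(b): fails — R02 and R01 but 2 and 1 have no common successor.
(c): holds.

(c)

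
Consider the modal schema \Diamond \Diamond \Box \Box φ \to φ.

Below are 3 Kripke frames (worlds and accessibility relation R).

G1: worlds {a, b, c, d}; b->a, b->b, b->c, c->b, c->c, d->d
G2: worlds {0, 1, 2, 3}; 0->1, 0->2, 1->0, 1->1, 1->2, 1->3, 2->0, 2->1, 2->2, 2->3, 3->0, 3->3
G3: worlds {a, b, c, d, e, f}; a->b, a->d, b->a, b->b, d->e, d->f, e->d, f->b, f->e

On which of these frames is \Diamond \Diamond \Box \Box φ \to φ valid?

The schema corresponds to a generalized confluence (Geach) condition: \forall x \forall y (x R^2 y \to \exists w (y R^2 w \wedge x = w)).
G1: fails — bR²a but no w with aR²w and b=w.
G2: condition met.
G3: fails — aR²e but no w with eR²w and a=w.

G2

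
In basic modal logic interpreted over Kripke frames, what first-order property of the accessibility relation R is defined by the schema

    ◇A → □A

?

Partial functionality

Suppose ◇A→□A is valid. Take Rxy, Rxz and set V(A)={y}. Then ◇A at x, so □A at x, so A at z, i.e. z=y.
Conversely, on a frame with partial functionality the schema holds at every world under every valuation.
So the correspondent is partial functionality.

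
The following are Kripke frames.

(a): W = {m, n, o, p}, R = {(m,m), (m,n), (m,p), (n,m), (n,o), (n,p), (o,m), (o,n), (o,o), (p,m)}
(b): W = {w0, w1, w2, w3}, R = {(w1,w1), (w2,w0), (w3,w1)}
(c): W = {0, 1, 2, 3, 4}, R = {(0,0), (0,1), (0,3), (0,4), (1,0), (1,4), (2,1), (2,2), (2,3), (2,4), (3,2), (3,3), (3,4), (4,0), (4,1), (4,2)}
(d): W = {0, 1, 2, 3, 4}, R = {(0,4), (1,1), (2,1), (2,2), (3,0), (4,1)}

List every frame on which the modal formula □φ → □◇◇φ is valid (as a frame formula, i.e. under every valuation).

This is the axiom for a generalized confluence (Geach) condition; its first-order frame correspondent is ∀x ∀z (xRz → ∃w (xRw ∧ zR²w)).
(a): ✓.
(b): fails — w2Rw0 but no w with w2Rw and w0R²w.
(c): ✓.
(d): fails — 0R4 but no w with 0Rw and 4R²w.
Valid on: (a), (c).

(a), (c)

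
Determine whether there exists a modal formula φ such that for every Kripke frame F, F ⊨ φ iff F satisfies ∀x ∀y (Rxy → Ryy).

Yes, by □(□r → r)

Yes: it is shift-reflexivity, defined by the T□ schema □(□r → r).
Suppose □(□r→r) is valid. Take Rxy and set V(r)={w : Ryw}. Then at y, □r holds; since □(□r→r) at x, □r→r at y, so r at y, i.e. Ryy.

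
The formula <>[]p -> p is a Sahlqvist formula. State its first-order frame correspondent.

This schema is equivalent to the B axiom p → □◇p.
Its frame correspondent is symmetry — forall x forall y (Rxy -> Ryx).

symmetry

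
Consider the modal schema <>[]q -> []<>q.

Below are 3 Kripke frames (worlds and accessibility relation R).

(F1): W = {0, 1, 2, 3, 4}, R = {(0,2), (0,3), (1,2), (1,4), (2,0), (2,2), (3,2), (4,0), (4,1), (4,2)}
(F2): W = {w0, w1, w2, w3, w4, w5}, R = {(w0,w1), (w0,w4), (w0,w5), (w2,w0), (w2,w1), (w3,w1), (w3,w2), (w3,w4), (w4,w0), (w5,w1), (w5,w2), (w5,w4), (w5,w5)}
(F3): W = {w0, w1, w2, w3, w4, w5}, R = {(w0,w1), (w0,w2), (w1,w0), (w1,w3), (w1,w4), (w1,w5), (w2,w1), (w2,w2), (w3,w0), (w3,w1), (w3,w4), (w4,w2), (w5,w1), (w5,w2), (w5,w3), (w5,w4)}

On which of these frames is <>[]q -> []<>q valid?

The schema corresponds to convergence: forall x forall y forall z (Rxy & Rxz -> exists w (Ryw & Rzw)).
(F1): satisfies the condition.
(F2): fails — Rw0w4 and Rw0w5 but w4 and w5 have no common successor.
(F3): fails — Rw0w1 and Rw0w2 but w1 and w2 have no common successor.
Valid on: (F1).

(F1)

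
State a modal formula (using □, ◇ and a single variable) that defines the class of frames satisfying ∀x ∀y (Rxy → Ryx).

q → □◇q

This is symmetry; the standard corresponding axiom is B: q → □◇q.
Suppose q→□◇q is valid. Take Rxy and set V(q)={x}. Then q at x, so □◇q at x, so ◇q at y, so some z with Ryz has q; z=x, i.e. Ryx.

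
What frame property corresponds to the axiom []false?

Emptiness of R

□⊥ is valid iff no world has any successor (otherwise □⊥ fails at any world with one).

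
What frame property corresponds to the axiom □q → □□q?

Suppose □q→□□q is valid. Take Rxy, Ryz and set V(q)={w : Rxw}. Then □q at x, so □□q at x, so □q at y, so q at z, i.e. Rxz.

transitivity: ∀x ∀y ∀z (Rxy ∧ Ryz → Rxz)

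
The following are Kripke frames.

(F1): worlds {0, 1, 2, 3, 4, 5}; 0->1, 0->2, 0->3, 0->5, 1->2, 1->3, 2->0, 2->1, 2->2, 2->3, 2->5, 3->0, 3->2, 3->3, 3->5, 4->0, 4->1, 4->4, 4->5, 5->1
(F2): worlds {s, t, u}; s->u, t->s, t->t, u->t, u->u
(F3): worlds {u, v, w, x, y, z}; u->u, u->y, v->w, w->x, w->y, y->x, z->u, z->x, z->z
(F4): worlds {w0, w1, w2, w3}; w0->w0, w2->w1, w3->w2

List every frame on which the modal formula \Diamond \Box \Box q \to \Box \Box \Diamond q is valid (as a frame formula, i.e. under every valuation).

(F2)

Frame correspondent (Sahlqvist): \forall x \forall y \forall z ((xRy \wedge x R^2 z) \to \exists w (y R^2 w \wedge zRw)) — i.e. a generalized confluence (Geach) condition.
(F1): fails — 0R5, 0R²5 but no w with 5R²w and 5Rw.
(F2): ✓.
(F3): fails — uRu, uR²x but no t with uR²t and xRt.
(F4): fails — w3Rw2, w3R²w1 but no w with w2R²w and w1Rw.
Valid on: (F2).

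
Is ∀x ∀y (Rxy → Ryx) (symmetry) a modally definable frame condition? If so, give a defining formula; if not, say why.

This is a Sahlqvist condition; the B axiom r → □◇r defines it.
Suppose r→□◇r is valid. Take Rxy and set V(r)={x}. Then r at x, so □◇r at x, so ◇r at y, so some z with Ryz has r; z=x, i.e. Ryx.

Yes, by r → □◇r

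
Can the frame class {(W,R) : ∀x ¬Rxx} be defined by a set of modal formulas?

Any modally definable frame class is closed under surjective bounded morphisms.
The 5-cycle (worlds s,t,u,v,w with s→t→u→v→w→s) is irreflexive, and the map sending every world to a single reflexive point • is a surjective bounded morphism (forth: every edge maps to (•,•); back: every world has a successor). So any modal formula valid on the 5-cycle is also valid on the reflexive point, which is not irreflexive.
Hence irreflexivity is not modally definable.

No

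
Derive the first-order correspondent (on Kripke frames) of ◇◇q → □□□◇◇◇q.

∀x ∀y ∀z ((xR²y ∧ xR³z) → ∃w (y = w ∧ zR³w))

This is a Sahlqvist (Geach-type) schema ◇^2□^0q → □^3◇^3q.
Minimal-valuation argument: fix x; take any y with xR^2y and any z with xR^3z. Set V(q) to the set of worlds R-reachable from y in exactly 0 steps. Then □^0q holds at y, so the antecedent holds at x; validity forces ◇^3q at z, giving a w with zR^3w and yR^0w.
First-order correspondent: ∀x ∀y ∀z ((xR²y ∧ xR³z) → ∃w (y = w ∧ zR³w)).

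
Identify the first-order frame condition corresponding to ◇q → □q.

Suppose ◇q→□q is valid. Take Rxy, Rxz and set V(q)={y}. Then ◇q at x, so □q at x, so q at z, i.e. z=y.
Conversely, any frame satisfying ∀x ∀y ∀z (Rxy ∧ Rxz → y = z) validates the schema.
Frame condition: ∀x ∀y ∀z (Rxy ∧ Rxz → y = z).

partial functionality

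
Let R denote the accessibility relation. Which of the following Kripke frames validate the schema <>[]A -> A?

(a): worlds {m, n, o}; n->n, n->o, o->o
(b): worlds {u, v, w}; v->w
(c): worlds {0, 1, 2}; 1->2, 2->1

(c)

This is the axiom for symmetry; its first-order frame correspondent is forall x forall y (Rxy -> Ryx).
(a): fails — Rno but not Ron.
(b): fails — Rvw but not Rwv.
(c): ✓.
Valid on: (c).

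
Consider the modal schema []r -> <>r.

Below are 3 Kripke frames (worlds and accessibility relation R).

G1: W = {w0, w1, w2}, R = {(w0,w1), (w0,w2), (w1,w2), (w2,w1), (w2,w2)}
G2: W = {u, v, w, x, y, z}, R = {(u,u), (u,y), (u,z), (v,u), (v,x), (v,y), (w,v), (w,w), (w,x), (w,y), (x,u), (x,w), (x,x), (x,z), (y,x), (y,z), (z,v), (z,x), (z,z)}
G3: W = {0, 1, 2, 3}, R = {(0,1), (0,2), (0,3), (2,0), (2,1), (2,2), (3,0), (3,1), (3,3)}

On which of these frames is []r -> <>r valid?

This is the axiom for seriality; its first-order frame correspondent is forall x exists y Rxy.
G1: holds.
G2: holds.
G3: fails — world 1 has no successor.

G1, G2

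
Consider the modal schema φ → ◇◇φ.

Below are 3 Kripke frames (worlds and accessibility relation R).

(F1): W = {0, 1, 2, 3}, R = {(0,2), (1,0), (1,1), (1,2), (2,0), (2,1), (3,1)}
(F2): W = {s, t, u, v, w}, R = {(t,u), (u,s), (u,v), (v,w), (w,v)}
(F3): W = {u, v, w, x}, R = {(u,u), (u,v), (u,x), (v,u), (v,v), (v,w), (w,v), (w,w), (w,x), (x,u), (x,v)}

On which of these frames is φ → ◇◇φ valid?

This is the axiom for a generalized confluence (Geach) condition; its first-order frame correspondent is ∀x ∃w (x = w ∧ xR²w).
(F1): fails — at 3 but no w with 3=w and 3R²w.
(F2): fails — at s but no w* with s=w* and sR²w*.
(F3): satisfies the condition.

(F3)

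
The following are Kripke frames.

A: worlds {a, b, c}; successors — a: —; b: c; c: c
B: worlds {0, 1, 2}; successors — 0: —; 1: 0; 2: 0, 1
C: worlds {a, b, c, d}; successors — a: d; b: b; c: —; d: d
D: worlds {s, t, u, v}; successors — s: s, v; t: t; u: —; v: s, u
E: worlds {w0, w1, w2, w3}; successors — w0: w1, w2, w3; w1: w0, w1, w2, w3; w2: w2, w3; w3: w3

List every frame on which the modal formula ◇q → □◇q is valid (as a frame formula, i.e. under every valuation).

The schema corresponds to the Euclidean property: ∀x ∀y ∀z (Rxy ∧ Rxz → Ryz).
A: holds.
B: fails — R10 and R10 but not R00.
C: holds.
D: fails — Rsv and Rsv but not Rvv.
E: fails — Rw0w2 and Rw0w1 but not Rw2w1.
Valid on: A, C.

A, C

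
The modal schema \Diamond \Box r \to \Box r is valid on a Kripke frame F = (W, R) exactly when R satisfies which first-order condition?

the Euclidean property

This is frame-equivalent to ◇r → □◇r (substitute ¬r for r and contrapose).
Suppose ◇r→□◇r is valid. Take Rxy, Rxz and set V(r)={y}. Then ◇r at x, so □◇r at x, so ◇r at z, so some w with Rzw has r; w=y, i.e. Rzy. By symmetry of the argument, Ryz.
The converse is a direct semantic check.
So the correspondent is the Euclidean property.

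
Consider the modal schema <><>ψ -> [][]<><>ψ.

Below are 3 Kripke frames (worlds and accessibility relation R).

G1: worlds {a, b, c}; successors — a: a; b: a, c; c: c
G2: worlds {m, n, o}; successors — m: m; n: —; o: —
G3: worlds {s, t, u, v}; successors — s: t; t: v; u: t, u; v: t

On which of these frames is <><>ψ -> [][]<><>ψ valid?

G2

Frame correspondent (Sahlqvist): forall x forall y forall z ((x R^2 y & x R^2 z) -> exists w (y = w & z R^2 w)) — i.e. a generalized confluence (Geach) condition.
G1: fails — bR²a, bR²c but no w with a=w and cR²w.
G2: satisfies the condition.
G3: fails — uR²t, uR²v but no w with t=w and vR²w.
Valid on: G2.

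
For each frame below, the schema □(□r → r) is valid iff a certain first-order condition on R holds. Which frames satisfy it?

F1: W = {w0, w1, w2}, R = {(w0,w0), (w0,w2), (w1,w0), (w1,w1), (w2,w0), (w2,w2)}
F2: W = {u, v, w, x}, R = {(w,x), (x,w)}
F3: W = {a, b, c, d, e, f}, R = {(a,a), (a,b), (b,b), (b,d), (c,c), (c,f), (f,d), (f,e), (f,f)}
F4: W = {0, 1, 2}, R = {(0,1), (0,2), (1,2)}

The schema corresponds to shift-reflexivity: ∀x ∀y (Rxy → Ryy).
F1: condition met.
F2: fails — Rxw but not Rww.
F3: fails — Rfd but not Rdd.
F4: fails — R12 but not R22.

F1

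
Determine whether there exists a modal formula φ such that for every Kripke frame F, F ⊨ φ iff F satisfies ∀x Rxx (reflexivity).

Yes, by □p → p

This is a Sahlqvist condition; the T axiom □p → p defines it.
Suppose □p→p is valid. At any x set V(p)={w : Rxw}. Then □p holds at x, so p holds at x, i.e. Rxx.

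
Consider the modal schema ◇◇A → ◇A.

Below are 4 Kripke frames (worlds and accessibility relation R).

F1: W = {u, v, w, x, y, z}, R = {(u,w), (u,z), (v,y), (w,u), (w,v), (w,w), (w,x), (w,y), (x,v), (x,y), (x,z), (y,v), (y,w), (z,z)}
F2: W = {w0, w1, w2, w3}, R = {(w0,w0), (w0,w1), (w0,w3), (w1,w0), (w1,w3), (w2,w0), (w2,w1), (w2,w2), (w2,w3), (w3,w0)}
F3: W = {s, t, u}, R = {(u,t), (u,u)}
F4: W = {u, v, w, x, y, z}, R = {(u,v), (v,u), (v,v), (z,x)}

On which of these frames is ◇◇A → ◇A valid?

This is the axiom for transitivity; its first-order frame correspondent is ∀x ∀y ∀z (Rxy ∧ Ryz → Rxz).
F1: fails — Ruw and Rwu but not Ruu.
F2: fails — Rw1w0 and Rw0w1 but not Rw1w1.
F3: holds.
F4: fails — Ruv and Rvu but not Ruu.
Valid on: F3.

F3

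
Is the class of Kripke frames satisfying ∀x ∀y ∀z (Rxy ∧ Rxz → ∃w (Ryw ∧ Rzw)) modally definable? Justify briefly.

Definable; ◇□q → □◇q defines it

The condition is convergence. A defining modal formula is ◇□q → □◇q.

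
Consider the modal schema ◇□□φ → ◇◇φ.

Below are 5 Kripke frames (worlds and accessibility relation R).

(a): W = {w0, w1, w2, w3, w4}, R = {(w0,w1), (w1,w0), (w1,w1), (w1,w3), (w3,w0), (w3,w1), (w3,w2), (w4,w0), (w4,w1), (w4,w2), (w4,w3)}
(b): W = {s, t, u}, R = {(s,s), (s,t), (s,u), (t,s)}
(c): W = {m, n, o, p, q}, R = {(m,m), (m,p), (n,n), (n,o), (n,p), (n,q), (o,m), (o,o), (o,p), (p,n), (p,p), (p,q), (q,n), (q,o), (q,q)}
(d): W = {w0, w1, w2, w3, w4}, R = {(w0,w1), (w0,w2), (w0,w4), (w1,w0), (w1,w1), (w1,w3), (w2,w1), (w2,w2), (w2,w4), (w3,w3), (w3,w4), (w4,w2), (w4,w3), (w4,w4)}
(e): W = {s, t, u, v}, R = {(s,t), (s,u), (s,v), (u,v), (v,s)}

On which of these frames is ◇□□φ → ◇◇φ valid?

Frame correspondent (Sahlqvist): ∀x ∀y (xRy → ∃w (yR²w ∧ xR²w)) — i.e. a generalized confluence (Geach) condition.
(a): fails — w3Rw2 but no w with w2R²w and w3R²w.
(b): fails — sRu but no w with uR²w and sR²w.
(c): ✓.
(d): ✓.
(e): fails — sRt but no w with tR²w and sR²w.

(c), (d)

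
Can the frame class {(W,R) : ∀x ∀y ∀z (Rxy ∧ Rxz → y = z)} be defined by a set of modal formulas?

The condition is partial functionality. A defining modal formula is ◇r → □r.
Suppose ◇r→□r is valid. Take Rxy, Rxz and set V(r)={y}. Then ◇r at x, so □r at x, so r at z, i.e. z=y.

Definable; ◇r → □r defines it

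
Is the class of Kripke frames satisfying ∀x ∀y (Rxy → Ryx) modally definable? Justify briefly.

This is a Sahlqvist condition; the B axiom p → □◇p defines it.
Suppose p→□◇p is valid. Take Rxy and set V(p)={x}. Then p at x, so □◇p at x, so ◇p at y, so some z with Ryz has p; z=x, i.e. Ryx.

Definable; p → □◇p defines it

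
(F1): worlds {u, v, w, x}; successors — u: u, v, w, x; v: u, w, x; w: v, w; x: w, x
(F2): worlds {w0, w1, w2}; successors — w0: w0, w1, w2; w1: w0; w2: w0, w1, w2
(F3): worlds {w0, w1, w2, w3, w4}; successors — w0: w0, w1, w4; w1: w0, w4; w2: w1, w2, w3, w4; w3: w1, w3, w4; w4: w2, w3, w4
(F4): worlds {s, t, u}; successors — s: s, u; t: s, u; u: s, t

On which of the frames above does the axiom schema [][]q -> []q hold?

(F1), (F2), (F3)

The schema corresponds to density: forall x forall y (Rxy -> exists z (Rxz & Rzy)).
(F1): condition met.
(F2): condition met.
(F3): condition met.
(F4): fails — Rut but no z with Ruz and Rzt.
Valid on: (F1), (F2), (F3).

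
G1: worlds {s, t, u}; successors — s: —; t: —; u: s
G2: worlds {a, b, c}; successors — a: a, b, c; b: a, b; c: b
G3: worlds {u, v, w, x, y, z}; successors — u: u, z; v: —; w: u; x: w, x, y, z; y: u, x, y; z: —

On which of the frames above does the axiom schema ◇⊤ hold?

G2

Frame correspondent (Sahlqvist): ∀x ∃y Rxy — i.e. seriality.
G1: fails — world s has no successor.
G2: ✓.
G3: fails — world v has no successor.
Valid on: G2.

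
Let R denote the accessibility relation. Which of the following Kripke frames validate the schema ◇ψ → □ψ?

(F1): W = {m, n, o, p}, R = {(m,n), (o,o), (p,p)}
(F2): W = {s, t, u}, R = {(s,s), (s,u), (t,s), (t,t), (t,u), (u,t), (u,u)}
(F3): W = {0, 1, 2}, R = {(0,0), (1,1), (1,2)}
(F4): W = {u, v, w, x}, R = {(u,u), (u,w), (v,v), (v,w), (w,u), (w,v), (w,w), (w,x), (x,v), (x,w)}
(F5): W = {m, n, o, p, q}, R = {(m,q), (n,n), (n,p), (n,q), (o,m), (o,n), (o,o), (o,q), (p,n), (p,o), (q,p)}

The schema corresponds to partial functionality: ∀x ∀y ∀z (Rxy ∧ Rxz → y = z).
(F1): satisfies the condition.
(F2): fails — s sees both s and u.
(F3): fails — 1 sees both 1 and 2.
(F4): fails — u sees both u and w.
(F5): fails — n sees both n and p.
Valid on: (F1).

(F1)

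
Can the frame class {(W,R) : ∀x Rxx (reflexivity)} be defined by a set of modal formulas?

This is a Sahlqvist condition; the T axiom □p → p defines it.
Suppose □p→p is valid. At any x set V(p)={w : Rxw}. Then □p holds at x, so p holds at x, i.e. Rxx.

Yes — defined by □p → p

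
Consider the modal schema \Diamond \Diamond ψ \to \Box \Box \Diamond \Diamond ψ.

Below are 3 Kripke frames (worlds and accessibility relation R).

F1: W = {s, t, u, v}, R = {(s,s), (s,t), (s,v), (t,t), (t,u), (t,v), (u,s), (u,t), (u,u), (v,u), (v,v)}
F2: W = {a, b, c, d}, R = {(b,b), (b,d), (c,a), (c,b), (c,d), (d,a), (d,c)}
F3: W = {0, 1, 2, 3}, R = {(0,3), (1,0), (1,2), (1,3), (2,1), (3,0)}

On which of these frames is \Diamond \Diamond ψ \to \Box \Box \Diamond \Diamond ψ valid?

F1

Frame correspondent (Sahlqvist): \forall x \forall y \forall z ((x R^2 y \wedge x R^2 z) \to \exists w (y = w \wedge z R^2 w)) — i.e. a generalized confluence (Geach) condition.
F1: satisfies the condition.
F2: fails — bR²a, bR²a but no w with a=w and aR²w.
F3: fails — 1R²0, 1R²3 but no w with 0=w and 3R²w.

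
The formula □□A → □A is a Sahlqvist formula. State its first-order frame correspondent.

Suppose □□A→□A is valid. Take Rxy and set V(A)={w : xR²w}. Then □□A at x, so □A at x, so A at y, i.e. ∃z(Rxz∧Rzy).
The converse is a direct semantic check.
So the correspondent is density.

Density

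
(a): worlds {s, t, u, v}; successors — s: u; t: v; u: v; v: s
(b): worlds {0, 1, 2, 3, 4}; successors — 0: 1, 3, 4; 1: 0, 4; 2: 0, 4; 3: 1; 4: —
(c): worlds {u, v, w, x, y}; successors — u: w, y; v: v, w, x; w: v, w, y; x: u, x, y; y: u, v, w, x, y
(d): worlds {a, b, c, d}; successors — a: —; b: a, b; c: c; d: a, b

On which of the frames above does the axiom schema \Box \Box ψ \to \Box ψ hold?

The schema corresponds to density: \forall x \forall y (Rxy \to \exists z (Rxz \wedge Rzy)).
(a): fails — Rsu but no z with Rsz and Rzu.
(b): fails — R10 but no z with R1z and Rz0.
(c): satisfies the condition.
(d): satisfies the condition.
Valid on: (c), (d).

(c), (d)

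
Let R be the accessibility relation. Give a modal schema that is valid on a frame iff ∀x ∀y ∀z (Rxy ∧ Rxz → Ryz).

A defining formula is ◇ψ → □◇ψ (the 5 axiom).
Suppose ◇ψ→□◇ψ is valid. Take Rxy, Rxz and set V(ψ)={y}. Then ◇ψ at x, so □◇ψ at x, so ◇ψ at z, so some w with Rzw has ψ; w=y, i.e. Rzy. By symmetry of the argument, Ryz.

◇ψ → □◇ψ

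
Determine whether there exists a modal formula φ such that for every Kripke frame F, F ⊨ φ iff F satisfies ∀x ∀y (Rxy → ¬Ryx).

Not definable by any modal formula

If a class were modally definable it would be closed under surjective bounded morphisms (Goldblatt–Thomason).
The 5-cycle (worlds w0,w1,w2,w3,w4 with w0→w1→w2→w3→w4→w0) is asymmetric. Mapping every world to a single reflexive point • is a surjective bounded morphism, and the reflexive point is not asymmetric (R•• but asymmetry requires ¬R••).
So no modal formula (or set of formulas) defines exactly the asymmetric frames.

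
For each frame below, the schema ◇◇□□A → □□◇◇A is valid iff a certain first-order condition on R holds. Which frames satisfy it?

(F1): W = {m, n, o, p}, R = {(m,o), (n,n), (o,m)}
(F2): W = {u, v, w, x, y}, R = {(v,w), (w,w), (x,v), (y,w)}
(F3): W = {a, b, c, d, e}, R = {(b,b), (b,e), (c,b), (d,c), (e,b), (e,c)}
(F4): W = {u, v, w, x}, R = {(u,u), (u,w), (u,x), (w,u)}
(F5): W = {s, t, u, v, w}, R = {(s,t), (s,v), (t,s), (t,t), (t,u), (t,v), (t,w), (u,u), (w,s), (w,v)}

(F1), (F2), (F3)

This is the axiom for a generalized confluence (Geach) condition; its first-order frame correspondent is ∀x ∀y ∀z ((xR²y ∧ xR²z) → ∃w (yR²w ∧ zR²w)).
(F1): ✓.
(F2): ✓.
(F3): ✓.
(F4): fails — uR²u, uR²x but no t with uR²t and xR²t.
(F5): fails — sR²s, sR²v but no w* with sR²w* and vR²w*.
Valid on: (F1), (F2), (F3).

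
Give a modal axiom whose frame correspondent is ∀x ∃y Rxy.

□q → ◇q

A defining formula is □q → ◇q (the D axiom).
Suppose □q→◇q is valid. At any x set V(q)=W. Then □q at x, so ◇q at x, so x has a successor.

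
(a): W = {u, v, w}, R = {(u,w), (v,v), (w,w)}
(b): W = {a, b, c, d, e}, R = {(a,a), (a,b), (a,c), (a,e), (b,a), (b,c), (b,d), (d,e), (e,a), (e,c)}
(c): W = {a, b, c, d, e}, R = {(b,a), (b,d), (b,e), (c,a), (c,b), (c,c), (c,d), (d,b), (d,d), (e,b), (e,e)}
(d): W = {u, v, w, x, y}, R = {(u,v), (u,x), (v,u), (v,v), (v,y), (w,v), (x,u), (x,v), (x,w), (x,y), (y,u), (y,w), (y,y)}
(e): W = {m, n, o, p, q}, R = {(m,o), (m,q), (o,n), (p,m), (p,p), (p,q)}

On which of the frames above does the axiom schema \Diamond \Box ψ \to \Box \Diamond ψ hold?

(a)

Frame correspondent (Sahlqvist): \forall x \forall y \forall z (Rxy \wedge Rxz \to \exists w (Ryw \wedge Rzw)) — i.e. convergence.
(a): satisfies the condition.
(b): fails — Rab and Rac but b and c have no common successor.
(c): fails — Rba and Rba but a and a have no common successor.
(d): fails — Rvu and Rvy but u and y have no common successor.
(e): fails — Rmo and Rmq but o and q have no common successor.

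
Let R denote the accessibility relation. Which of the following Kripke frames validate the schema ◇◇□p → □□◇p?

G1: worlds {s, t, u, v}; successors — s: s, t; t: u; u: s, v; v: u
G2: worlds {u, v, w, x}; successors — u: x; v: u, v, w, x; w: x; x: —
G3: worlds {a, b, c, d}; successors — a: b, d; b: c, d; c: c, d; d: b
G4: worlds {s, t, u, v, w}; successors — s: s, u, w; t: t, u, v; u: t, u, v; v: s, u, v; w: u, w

The schema corresponds to a generalized confluence (Geach) condition: ∀x ∀y ∀z ((xR²y ∧ xR²z) → ∃w (yRw ∧ zRw)).
G1: fails — sR²s, sR²t but no w with sRw and tRw.
G2: fails — vR²u, vR²x but no t with uRt and xRt.
G3: fails — aR²b, aR²d but no w with bRw and dRw.
G4: holds.
Valid on: G4.

G4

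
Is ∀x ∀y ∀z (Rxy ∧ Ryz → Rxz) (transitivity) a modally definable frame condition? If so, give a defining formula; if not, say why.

Yes — defined by □r → □□r

Yes: it is transitivity, defined by the 4 schema □r → □□r.
Suppose □r→□□r is valid. Take Rxy, Ryz and set V(r)={w : Rxw}. Then □r at x, so □□r at x, so □r at y, so r at z, i.e. Rxz.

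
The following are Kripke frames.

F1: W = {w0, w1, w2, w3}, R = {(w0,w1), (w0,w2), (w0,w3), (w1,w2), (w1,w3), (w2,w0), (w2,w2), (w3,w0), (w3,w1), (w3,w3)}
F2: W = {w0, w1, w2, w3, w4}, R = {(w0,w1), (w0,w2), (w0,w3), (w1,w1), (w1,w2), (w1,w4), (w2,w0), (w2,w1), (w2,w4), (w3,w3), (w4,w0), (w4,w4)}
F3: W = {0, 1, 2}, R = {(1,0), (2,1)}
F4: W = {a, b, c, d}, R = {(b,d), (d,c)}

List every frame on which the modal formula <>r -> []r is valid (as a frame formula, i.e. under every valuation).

This is the axiom for partial functionality; its first-order frame correspondent is forall x forall y forall z (Rxy & Rxz -> y = z).
F1: fails — w0 sees both w1 and w2.
F2: fails — w0 sees both w1 and w2.
F3: ✓.
F4: ✓.
Valid on: F3, F4.

F3, F4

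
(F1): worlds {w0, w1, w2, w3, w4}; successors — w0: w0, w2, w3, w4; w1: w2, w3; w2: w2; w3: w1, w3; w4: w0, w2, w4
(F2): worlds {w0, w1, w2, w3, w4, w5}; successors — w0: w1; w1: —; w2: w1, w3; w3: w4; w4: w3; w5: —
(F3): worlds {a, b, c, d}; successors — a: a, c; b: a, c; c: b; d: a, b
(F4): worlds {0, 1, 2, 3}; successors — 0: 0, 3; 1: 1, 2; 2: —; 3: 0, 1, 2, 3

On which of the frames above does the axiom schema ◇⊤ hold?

(F1), (F3)

This is the axiom for seriality; its first-order frame correspondent is ∀x ∃y Rxy.
(F1): holds.
(F2): fails — world w1 has no successor.
(F3): holds.
(F4): fails — world 2 has no successor.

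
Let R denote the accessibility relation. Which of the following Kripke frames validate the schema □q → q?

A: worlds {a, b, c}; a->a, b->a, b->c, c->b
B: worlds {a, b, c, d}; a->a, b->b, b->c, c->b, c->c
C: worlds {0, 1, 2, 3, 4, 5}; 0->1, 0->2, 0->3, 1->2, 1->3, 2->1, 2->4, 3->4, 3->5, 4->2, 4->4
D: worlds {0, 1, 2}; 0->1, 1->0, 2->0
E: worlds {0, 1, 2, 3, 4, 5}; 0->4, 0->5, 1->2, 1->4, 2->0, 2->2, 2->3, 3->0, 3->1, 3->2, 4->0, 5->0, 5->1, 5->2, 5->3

This is the axiom for reflexivity; its first-order frame correspondent is ∀x Rxx.
A: fails — world b does not see itself.
B: fails — world d does not see itself.
C: fails — world 0 does not see itself.
D: fails — world 0 does not see itself.
E: fails — world 0 does not see itself.
Valid on no frame.

none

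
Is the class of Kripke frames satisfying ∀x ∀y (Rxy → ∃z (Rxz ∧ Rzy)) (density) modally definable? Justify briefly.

This is a Sahlqvist condition; the C4 axiom □□r → □r defines it.

Yes — defined by □□r → □r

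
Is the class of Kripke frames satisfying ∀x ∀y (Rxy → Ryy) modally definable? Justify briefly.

Yes — defined by □(□r → r)

This is a Sahlqvist condition; the T□ axiom □(□r → r) defines it.
Suppose □(□r→r) is valid. Take Rxy and set V(r)={w : Ryw}. Then at y, □r holds; since □(□r→r) at x, □r→r at y, so r at y, i.e. Ryy.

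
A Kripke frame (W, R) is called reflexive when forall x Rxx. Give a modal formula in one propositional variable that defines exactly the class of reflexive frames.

□ψ → ψ

This is reflexivity; the standard corresponding axiom is T: □ψ → ψ.
Suppose □ψ→ψ is valid. At any x set V(ψ)={w : Rxw}. Then □ψ holds at x, so ψ holds at x, i.e. Rxx.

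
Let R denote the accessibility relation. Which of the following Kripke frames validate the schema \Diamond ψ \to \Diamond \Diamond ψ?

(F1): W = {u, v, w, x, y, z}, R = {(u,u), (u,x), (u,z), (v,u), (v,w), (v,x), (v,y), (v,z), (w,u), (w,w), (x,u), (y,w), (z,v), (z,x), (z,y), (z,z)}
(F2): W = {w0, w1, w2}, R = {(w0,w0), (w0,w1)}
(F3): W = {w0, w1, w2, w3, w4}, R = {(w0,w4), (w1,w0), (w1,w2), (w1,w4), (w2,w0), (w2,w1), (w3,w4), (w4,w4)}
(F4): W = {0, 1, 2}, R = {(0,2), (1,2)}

(F1), (F2)

The schema corresponds to a generalized confluence (Geach) condition: \forall x \forall y (xRy \to \exists w (y = w \wedge x R^2 w)).
(F1): holds.
(F2): holds.
(F3): fails — w1Rw2 but no w with w2=w and w1R²w.
(F4): fails — 0R2 but no w with 2=w and 0R²w.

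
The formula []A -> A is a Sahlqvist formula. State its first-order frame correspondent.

Reflexivity

This is the T axiom.
It corresponds to reflexivity: forall x Rxx.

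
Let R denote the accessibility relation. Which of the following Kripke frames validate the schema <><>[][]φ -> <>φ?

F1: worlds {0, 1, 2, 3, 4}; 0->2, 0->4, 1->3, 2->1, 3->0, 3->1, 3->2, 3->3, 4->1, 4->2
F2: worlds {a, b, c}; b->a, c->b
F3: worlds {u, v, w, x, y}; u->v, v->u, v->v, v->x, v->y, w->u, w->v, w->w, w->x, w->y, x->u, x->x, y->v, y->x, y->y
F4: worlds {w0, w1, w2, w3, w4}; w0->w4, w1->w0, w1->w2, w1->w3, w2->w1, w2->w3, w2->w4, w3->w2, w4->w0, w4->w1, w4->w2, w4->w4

F3

This is the axiom for a generalized confluence (Geach) condition; its first-order frame correspondent is forall x forall y (x R^2 y -> exists w (y R^2 w & xRw)).
F1: fails — 0R²2 but no w with 2R²w and 0Rw.
F2: fails — cR²a but no w with aR²w and cRw.
F3: holds.
F4: fails — w3R²w3 but no w with w3R²w and w3Rw.
Valid on: F3.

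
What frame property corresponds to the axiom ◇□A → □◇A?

convergence

This is the .2 axiom.
It corresponds to convergence: ∀x ∀y ∀z (Rxy ∧ Rxz → ∃w (Ryw ∧ Rzw)).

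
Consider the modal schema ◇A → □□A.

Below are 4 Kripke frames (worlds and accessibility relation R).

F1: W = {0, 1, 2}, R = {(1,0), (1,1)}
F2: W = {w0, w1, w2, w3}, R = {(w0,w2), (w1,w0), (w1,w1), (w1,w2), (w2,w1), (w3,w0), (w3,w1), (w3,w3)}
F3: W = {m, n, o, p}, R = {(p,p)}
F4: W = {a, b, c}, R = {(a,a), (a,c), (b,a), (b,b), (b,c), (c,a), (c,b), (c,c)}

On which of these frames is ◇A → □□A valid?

This is the axiom for a generalized confluence (Geach) condition; its first-order frame correspondent is ∀x ∀y ∀z ((xRy ∧ xR²z) → ∃w (y = w ∧ z = w)).
F1: fails — 1R0, 1R²1 but 0 ≠ 1.
F2: fails — w0Rw2, w0R²w1 but w2 ≠ w1.
F3: condition met.
F4: fails — aRa, aR²b but a ≠ b.
Valid on: F3.

F3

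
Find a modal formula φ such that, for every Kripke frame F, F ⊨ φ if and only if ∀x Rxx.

□s → s

This is reflexivity; the standard corresponding axiom is T: □s → s.
Suppose □s→s is valid. At any x set V(s)={w : Rxw}. Then □s holds at x, so s holds at x, i.e. Rxx.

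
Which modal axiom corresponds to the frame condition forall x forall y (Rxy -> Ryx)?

A defining formula is q → □◇q (the B axiom).

q → □◇q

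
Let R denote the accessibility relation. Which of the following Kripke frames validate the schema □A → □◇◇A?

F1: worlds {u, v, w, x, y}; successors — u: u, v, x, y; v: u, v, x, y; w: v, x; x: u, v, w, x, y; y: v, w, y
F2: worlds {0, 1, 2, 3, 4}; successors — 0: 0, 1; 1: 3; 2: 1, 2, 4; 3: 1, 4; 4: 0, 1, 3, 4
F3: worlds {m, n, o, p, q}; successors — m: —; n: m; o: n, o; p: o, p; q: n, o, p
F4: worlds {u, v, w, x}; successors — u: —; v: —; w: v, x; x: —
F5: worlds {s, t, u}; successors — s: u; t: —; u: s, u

The schema corresponds to a generalized confluence (Geach) condition: ∀x ∀z (xRz → ∃w (xRw ∧ zR²w)).
F1: satisfies the condition.
F2: satisfies the condition.
F3: fails — nRm but no w with nRw and mR²w.
F4: fails — wRv but no t with wRt and vR²t.
F5: satisfies the condition.

F1, F2, F5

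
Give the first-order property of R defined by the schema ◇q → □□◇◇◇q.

This is a Sahlqvist (Geach-type) schema ◇^1□^0q → □^2◇^3q.
First-order correspondent: ∀x ∀y ∀z ((xRy ∧ xR²z) → ∃w (y = w ∧ zR³w)).

∀x ∀y ∀z ((xRy ∧ xR²z) → ∃w (y = w ∧ zR³w))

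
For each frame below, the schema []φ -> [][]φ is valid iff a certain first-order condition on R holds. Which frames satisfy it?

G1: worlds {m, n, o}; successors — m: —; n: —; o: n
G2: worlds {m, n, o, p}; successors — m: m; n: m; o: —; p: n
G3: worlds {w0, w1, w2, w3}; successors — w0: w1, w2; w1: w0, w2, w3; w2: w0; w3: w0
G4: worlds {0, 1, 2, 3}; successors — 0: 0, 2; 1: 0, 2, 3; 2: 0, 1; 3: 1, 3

G1

Frame correspondent (Sahlqvist): forall x forall y forall z (Rxy & Ryz -> Rxz) — i.e. transitivity.
G1: holds.
G2: fails — Rpn and Rnm but not Rpm.
G3: fails — Rw1w0 and Rw0w1 but not Rw1w1.
G4: fails — R02 and R21 but not R01.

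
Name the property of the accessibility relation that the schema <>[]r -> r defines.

Equivalently (dual form): r → □◇r.
Suppose r→□◇r is valid. Take Rxy and set V(r)={x}. Then r at x, so □◇r at x, so ◇r at y, so some z with Ryz has r; z=x, i.e. Ryx.
The converse is a direct semantic check.
So the correspondent is symmetry.

Symmetry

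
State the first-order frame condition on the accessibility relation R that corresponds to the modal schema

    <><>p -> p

forall x forall y (x R^2 y -> exists w (y = w & x = w))

This is a Sahlqvist (Geach-type) schema ◇^2□^0p → □^0◇^0p.
Minimal-valuation argument: fix x; take any y with xR^2y and any z with xR^0z. Set V(p) to the set of worlds R-reachable from y in exactly 0 steps. Then □^0p holds at y, so the antecedent holds at x; validity forces ◇^0p at z, giving a w with zR^0w and yR^0w.
First-order correspondent: forall x forall y (x R^2 y -> exists w (y = w & x = w)).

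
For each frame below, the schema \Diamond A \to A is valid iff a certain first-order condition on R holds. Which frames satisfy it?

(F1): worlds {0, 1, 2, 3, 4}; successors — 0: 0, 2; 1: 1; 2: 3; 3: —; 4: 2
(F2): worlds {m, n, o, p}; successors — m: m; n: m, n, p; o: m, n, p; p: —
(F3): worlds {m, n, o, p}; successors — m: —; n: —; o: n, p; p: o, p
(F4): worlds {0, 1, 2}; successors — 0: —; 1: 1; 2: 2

The schema corresponds to a generalized confluence (Geach) condition: \forall x \forall y (xRy \to \exists w (y = w \wedge x = w)).
(F1): fails — 0R2 but 2 ≠ 0.
(F2): fails — nRm but m ≠ n.
(F3): fails — oRn but n ≠ o.
(F4): satisfies the condition.
Valid on: (F4).

(F4)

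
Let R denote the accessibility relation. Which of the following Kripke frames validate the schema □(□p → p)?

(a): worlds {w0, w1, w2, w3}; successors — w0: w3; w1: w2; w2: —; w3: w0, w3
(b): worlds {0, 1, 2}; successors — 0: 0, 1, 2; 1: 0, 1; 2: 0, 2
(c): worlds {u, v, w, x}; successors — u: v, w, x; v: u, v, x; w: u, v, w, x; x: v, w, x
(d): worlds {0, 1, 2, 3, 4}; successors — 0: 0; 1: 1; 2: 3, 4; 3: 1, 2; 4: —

(b)

Frame correspondent (Sahlqvist): ∀x ∀y (Rxy → Ryy) — i.e. shift-reflexivity.
(a): fails — Rw1w2 but not Rw2w2.
(b): condition met.
(c): fails — Rwu but not Ruu.
(d): fails — R32 but not R22.
Valid on: (b).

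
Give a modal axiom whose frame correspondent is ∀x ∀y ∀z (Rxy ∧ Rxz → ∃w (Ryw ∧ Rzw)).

A defining formula is ◇□ψ → □◇ψ (the .2 axiom).
Suppose ◇□ψ→□◇ψ is valid. Take Rxy, Rxz and set V(ψ)={w : Ryw}. Then □ψ at y so ◇□ψ at x, so □◇ψ at x, so ◇ψ at z, giving w with Rzw and Ryw.

◇□ψ → □◇ψ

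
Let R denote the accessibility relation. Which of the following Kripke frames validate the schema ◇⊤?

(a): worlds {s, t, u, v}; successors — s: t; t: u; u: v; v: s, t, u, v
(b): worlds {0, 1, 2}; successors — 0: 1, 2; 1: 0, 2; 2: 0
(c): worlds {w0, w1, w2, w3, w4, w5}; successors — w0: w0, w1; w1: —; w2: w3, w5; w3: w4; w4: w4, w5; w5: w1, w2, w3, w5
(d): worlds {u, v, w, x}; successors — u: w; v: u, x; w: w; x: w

(a), (b), (d)

The schema corresponds to seriality: ∀x ∃y Rxy.
(a): satisfies the condition.
(b): satisfies the condition.
(c): fails — world w1 has no successor.
(d): satisfies the condition.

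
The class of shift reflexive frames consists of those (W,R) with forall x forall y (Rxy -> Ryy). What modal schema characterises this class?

The condition is shift-reflexivity. The T□ schema □(□ψ → ψ) defines it.

□(□ψ → ψ)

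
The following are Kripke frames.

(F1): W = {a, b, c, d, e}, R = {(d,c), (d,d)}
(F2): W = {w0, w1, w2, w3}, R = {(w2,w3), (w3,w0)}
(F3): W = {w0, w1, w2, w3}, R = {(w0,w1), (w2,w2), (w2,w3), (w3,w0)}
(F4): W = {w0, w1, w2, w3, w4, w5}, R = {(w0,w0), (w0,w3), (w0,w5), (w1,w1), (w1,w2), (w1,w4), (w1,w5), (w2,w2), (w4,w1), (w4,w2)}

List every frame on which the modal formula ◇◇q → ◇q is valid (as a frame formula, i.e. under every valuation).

(F1)

The schema corresponds to transitivity: ∀x ∀y ∀z (Rxy ∧ Ryz → Rxz).
(F1): condition met.
(F2): fails — Rw2w3 and Rw3w0 but not Rw2w0.
(F3): fails — Rw3w0 and Rw0w1 but not Rw3w1.
(F4): fails — Rw4w1 and Rw1w5 but not Rw4w5.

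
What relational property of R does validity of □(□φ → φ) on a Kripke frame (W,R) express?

Suppose □(□φ→φ) is valid. Take Rxy and set V(φ)={w : Ryw}. Then at y, □φ holds; since □(□φ→φ) at x, □φ→φ at y, so φ at y, i.e. Ryy.

shift-reflexivity: ∀x ∀y (Rxy → Ryy)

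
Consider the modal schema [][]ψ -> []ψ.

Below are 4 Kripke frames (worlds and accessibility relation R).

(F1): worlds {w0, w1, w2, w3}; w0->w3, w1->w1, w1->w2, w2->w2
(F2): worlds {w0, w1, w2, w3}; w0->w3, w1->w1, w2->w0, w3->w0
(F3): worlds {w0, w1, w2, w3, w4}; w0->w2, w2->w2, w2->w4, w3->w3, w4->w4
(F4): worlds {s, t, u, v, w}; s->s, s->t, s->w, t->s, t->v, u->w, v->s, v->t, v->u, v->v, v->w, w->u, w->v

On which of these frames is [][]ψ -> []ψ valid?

Frame correspondent (Sahlqvist): forall x forall y (Rxy -> exists z (Rxz & Rzy)) — i.e. density.
(F1): fails — Rw0w3 but no z with Rw0z and Rzw3.
(F2): fails — Rw2w0 but no z with Rw2z and Rzw0.
(F3): satisfies the condition.
(F4): fails — Ruw but no z with Ruz and Rzw.
Valid on: (F3).

(F3)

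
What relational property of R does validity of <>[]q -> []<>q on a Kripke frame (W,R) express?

Suppose ◇□q→□◇q is valid. Take Rxy, Rxz and set V(q)={w : Ryw}. Then □q at y so ◇□q at x, so □◇q at x, so ◇q at z, giving w with Rzw and Ryw.

Convergence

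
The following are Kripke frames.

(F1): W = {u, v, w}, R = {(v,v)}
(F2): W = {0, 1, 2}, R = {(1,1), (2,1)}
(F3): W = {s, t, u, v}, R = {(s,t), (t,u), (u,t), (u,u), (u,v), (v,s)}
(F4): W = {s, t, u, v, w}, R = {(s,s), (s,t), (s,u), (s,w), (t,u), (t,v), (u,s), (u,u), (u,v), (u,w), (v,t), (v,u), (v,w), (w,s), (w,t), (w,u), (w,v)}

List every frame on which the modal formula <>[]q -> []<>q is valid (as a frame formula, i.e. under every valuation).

The schema corresponds to convergence: forall x forall y forall z (Rxy & Rxz -> exists w (Ryw & Rzw)).
(F1): condition met.
(F2): condition met.
(F3): fails — Ruv and Rut but v and t have no common successor.
(F4): condition met.

(F1), (F2), (F4)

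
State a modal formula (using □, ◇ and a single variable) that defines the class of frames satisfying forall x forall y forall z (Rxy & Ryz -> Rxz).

□q → □□q

A defining formula is □q → □□q (the 4 axiom).
Suppose □q→□□q is valid. Take Rxy, Ryz and set V(q)={w : Rxw}. Then □q at x, so □□q at x, so □q at y, so q at z, i.e. Rxz.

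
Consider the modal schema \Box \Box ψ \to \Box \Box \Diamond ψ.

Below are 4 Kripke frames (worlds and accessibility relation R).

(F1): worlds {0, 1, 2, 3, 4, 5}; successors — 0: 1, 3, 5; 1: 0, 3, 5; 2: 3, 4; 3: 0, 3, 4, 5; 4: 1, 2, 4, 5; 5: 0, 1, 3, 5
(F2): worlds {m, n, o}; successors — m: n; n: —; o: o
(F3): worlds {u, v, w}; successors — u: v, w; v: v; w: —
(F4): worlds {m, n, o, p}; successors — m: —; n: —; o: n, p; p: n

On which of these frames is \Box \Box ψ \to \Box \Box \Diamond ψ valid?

The schema corresponds to a generalized confluence (Geach) condition: \forall x \forall z (x R^2 z \to \exists w (x R^2 w \wedge zRw)).
(F1): ✓.
(F2): ✓.
(F3): ✓.
(F4): fails — oR²n but no w with oR²w and nRw.
Valid on: (F1), (F2), (F3).

(F1), (F2), (F3)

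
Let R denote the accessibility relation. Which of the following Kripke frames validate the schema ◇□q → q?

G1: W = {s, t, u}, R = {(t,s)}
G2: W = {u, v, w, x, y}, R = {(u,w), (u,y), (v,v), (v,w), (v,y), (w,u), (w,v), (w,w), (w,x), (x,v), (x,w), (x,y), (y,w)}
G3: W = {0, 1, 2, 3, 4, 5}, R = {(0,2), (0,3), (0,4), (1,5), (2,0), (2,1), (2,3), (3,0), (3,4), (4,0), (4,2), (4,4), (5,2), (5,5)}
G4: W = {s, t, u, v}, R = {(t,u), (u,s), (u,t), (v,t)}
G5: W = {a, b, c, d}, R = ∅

This is the axiom for symmetry; its first-order frame correspondent is ∀x ∀y (Rxy → Ryx).
G1: fails — Rts but not Rst.
G2: fails — Ryw but not Rwy.
G3: fails — R34 but not R43.
G4: fails — Rus but not Rsu.
G5: satisfies the condition.

G5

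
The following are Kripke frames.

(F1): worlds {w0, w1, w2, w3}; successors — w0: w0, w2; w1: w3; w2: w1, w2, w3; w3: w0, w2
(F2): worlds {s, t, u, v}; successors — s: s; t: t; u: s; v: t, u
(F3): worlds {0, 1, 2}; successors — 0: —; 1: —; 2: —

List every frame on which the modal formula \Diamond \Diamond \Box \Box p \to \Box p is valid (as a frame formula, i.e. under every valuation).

Frame correspondent (Sahlqvist): \forall x \forall y \forall z ((x R^2 y \wedge xRz) \to \exists w (y R^2 w \wedge z = w)) — i.e. a generalized confluence (Geach) condition.
(F1): fails — w2R²w1, w2Rw1 but no w with w1R²w and w1=w.
(F2): fails — vR²s, vRt but no w with sR²w and t=w.
(F3): condition met.

(F3)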